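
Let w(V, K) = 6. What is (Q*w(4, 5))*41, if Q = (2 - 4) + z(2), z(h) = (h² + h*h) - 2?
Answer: 984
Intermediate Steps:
z(h) = -2 + 2*h² (z(h) = (h² + h²) - 2 = 2*h² - 2 = -2 + 2*h²)
Q = 4 (Q = (2 - 4) + (-2 + 2*2²) = -2 + (-2 + 2*4) = -2 + (-2 + 8) = -2 + 6 = 4)
(Q*w(4, 5))*41 = (4*6)*41 = 24*41 = 984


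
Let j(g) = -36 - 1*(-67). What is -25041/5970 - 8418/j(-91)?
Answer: -17010577/61690 ≈ -275.74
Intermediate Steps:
j(g) = 31 (j(g) = -36 + 67 = 31)
-25041/5970 - 8418/j(-91) = -25041/5970 - 8418/31 = -25041*1/5970 - 8418*1/31 = -8347/1990 - 8418/31 = -17010577/61690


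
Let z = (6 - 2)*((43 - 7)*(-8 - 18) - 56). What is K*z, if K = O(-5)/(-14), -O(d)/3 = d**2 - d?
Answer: -178560/7 ≈ -25509.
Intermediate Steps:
z = -3968 (z = 4*(36*(-26) - 56) = 4*(-936 - 56) = 4*(-992) = -3968)
O(d) = -3*d**2 + 3*d (O(d) = -3*(d**2 - d) = -3*d**2 + 3*d)
K = 45/7 (K = (3*(-5)*(1 - 1*(-5)))/(-14) = (3*(-5)*(1 + 5))*(-1/14) = (3*(-5)*6)*(-1/14) = -90*(-1/14) = 45/7 ≈ 6.4286)
K*z = (45/7)*(-3968) = -178560/7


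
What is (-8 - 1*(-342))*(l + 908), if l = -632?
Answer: 92184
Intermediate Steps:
(-8 - 1*(-342))*(l + 908) = (-8 - 1*(-342))*(-632 + 908) = (-8 + 342)*276 = 334*276 = 92184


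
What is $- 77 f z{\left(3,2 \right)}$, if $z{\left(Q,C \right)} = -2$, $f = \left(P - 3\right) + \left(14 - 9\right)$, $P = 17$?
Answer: $2926$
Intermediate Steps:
$f = 19$ ($f = \left(17 - 3\right) + \left(14 - 9\right) = 14 + 5 = 19$)
$- 77 f z{\left(3,2 \right)} = \left(-77\right) 19 \left(-2\right) = \left(-1463\right) \left(-2\right) = 2926$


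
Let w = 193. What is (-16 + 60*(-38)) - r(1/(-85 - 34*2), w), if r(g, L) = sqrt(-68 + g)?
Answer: -2296 - I*sqrt(176885)/51 ≈ -2296.0 - 8.2466*I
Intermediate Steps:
(-16 + 60*(-38)) - r(1/(-85 - 34*2), w) = (-16 + 60*(-38)) - sqrt(-68 + 1/(-85 - 34*2)) = (-16 - 2280) - sqrt(-68 + 1/(-85 - 68)) = -2296 - sqrt(-68 + 1/(-153)) = -2296 - sqrt(-68 - 1/153) = -2296 - sqrt(-10405/153) = -2296 - I*sqrt(176885)/51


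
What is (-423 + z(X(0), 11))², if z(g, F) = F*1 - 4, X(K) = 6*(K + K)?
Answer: 173056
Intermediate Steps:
X(K) = 12*K (X(K) = 6*(2*K) = 12*K)
z(g, F) = -4 + F (z(g, F) = F - 4 = -4 + F)
(-423 + z(X(0), 11))² = (-423 + (-4 + 11))² = (-423 + 7)² = (-416)² = 173056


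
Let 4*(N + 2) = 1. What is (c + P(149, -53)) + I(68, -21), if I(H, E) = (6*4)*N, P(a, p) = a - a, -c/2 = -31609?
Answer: 63176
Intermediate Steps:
c = 63218 (c = -2*(-31609) = 63218)
N = -7/4 (N = -2 + (1/4)*1 = -2 + 1/4 = -7/4 ≈ -1.7500)
P(a, p) = 0
I(H, E) = -42 (I(H, E) = (6*4)*(-7/4) = 24*(-7/4) = -42)
(c + P(149, -53)) + I(68, -21) = (63218 + 0) - 42 = 63218 - 42 = 63176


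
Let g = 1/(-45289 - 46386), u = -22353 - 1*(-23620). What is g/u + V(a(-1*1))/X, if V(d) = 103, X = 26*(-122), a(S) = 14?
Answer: -11963682347/368434857700 ≈ -0.032472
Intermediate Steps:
X = -3172
u = 1267 (u = -22353 + 23620 = 1267)
g = -1/91675 (g = 1/(-91675) = -1/91675 ≈ -1.0908e-5)
g/u + V(a(-1*1))/X = -1/91675/1267 + 103/(-3172) = -1/91675*1/1267 + 103*(-1/3172) = -1/116152225 - 103/3172 = -11963682347/368434857700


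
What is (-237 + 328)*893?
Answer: 81263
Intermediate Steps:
(-237 + 328)*893 = 91*893 = 81263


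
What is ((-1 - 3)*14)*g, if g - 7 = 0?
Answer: -392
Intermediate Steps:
g = 7 (g = 7 + 0 = 7)
((-1 - 3)*14)*g = ((-1 - 3)*14)*7 = -4*14*7 = -56*7 = -392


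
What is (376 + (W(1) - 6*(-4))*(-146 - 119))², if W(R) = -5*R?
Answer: 21706281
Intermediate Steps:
(376 + (W(1) - 6*(-4))*(-146 - 119))² = (376 + (-5*1 - 6*(-4))*(-146 - 119))² = (376 + (-5 + 24)*(-265))² = (376 + 19*(-265))² = (376 - 5035)² = (-4659)² = 21706281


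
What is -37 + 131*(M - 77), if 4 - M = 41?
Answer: -14971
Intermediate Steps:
M = -37 (M = 4 - 1*41 = 4 - 41 = -37)
-37 + 131*(M - 77) = -37 + 131*(-37 - 77) = -37 + 131*(-114) = -37 - 14934 = -14971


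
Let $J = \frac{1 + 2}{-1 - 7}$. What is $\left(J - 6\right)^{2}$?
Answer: $\frac{2601}{64} \approx 40.641$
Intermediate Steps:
$J = - \frac{3}{8}$ ($J = \frac{3}{-8} = 3 \left(- \frac{1}{8}\right) = - \frac{3}{8} \approx -0.375$)
$\left(J - 6\right)^{2} = \left(- \frac{3}{8} - 6\right)^{2} = \left(- \frac{51}{8}\right)^{2} = \frac{2601}{64}$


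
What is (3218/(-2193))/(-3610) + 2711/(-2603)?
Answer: -564575752/542296005 ≈ -1.0411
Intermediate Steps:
(3218/(-2193))/(-3610) + 2711/(-2603) = (3218*(-1/2193))*(-1/3610) + 2711*(-1/2603) = -3218/2193*(-1/3610) - 2711/2603 = 1609/3958365 - 2711/2603 = -564575752/542296005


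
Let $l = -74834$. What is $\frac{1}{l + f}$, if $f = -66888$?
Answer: $- \frac{1}{141722} \approx -7.0561 \cdot 10^{-6}$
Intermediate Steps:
$\frac{1}{l + f} = \frac{1}{-74834 - 66888} = \frac{1}{-141722} = - \frac{1}{141722}$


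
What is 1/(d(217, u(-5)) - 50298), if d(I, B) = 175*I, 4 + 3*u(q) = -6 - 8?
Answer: -1/12323 ≈ -8.1149e-5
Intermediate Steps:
u(q) = -6 (u(q) = -4/3 + (-6 - 8)/3 = -4/3 + (⅓)*(-14) = -4/3 - 14/3 = -6)
1/(d(217, u(-5)) - 50298) = 1/(175*217 - 50298) = 1/(37975 - 50298) = 1/(-12323) = -1/12323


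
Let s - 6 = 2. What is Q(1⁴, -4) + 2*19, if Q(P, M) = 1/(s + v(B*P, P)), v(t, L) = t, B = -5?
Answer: 115/3 ≈ 38.333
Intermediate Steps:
s = 8 (s = 6 + 2 = 8)
Q(P, M) = 1/(8 - 5*P)
Q(1⁴, -4) + 2*19 = -1/(-8 + 5*1⁴) + 2*19 = -1/(-8 + 5*1) + 38 = -1/(-8 + 5) + 38 = -1/(-3) + 38 = -1*(-⅓) + 38 = ⅓ + 38 = 115/3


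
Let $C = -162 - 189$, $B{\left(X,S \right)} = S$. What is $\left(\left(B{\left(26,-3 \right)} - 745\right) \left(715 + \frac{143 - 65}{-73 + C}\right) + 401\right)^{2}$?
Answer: $\frac{801847618483396}{2809} \approx 2.8546 \cdot 10^{11}$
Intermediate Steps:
$C = -351$ ($C = -162 - 189 = -351$)
$\left(\left(B{\left(26,-3 \right)} - 745\right) \left(715 + \frac{143 - 65}{-73 + C}\right) + 401\right)^{2} = \left(\left(-3 - 745\right) \left(715 + \frac{143 - 65}{-73 - 351}\right) + 401\right)^{2} = \left(- 748 \left(715 + \frac{78}{-424}\right) + 401\right)^{2} = \left(- 748 \left(715 + 78 \left(- \frac{1}{424}\right)\right) + 401\right)^{2} = \left(- 748 \left(715 - \frac{39}{212}\right) + 401\right)^{2} = \left(\left(-748\right) \frac{151541}{212} + 401\right)^{2} = \left(- \frac{28338167}{53} + 401\right)^{2} = \left(- \frac{28316914}{53}\right)^{2} = \frac{801847618483396}{2809}$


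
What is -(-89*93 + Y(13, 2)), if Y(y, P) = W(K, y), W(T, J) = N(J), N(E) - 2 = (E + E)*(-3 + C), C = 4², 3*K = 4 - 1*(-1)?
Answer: 7937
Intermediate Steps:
K = 5/3 (K = (4 - 1*(-1))/3 = (4 + 1)/3 = (⅓)*5 = 5/3 ≈ 1.6667)
C = 16
N(E) = 2 + 26*E (N(E) = 2 + (E + E)*(-3 + 16) = 2 + (2*E)*13 = 2 + 26*E)
W(T, J) = 2 + 26*J
Y(y, P) = 2 + 26*y
-(-89*93 + Y(13, 2)) = -(-89*93 + (2 + 26*13)) = -(-8277 + (2 + 338)) = -(-8277 + 340) = -1*(-7937) = 7937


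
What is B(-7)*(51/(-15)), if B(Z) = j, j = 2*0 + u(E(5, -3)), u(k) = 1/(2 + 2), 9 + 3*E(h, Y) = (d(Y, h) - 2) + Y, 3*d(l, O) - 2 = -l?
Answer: -17/20 ≈ -0.85000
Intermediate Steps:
d(l, O) = ⅔ - l/3 (d(l, O) = ⅔ + (-l)/3 = ⅔ - l/3)
E(h, Y) = -31/9 + 2*Y/9 (E(h, Y) = -3 + (((⅔ - Y/3) - 2) + Y)/3 = -3 + ((-4/3 - Y/3) + Y)/3 = -3 + (-4/3 + 2*Y/3)/3 = -3 + (-4/9 + 2*Y/9) = -31/9 + 2*Y/9)
u(k) = ¼ (u(k) = 1/4 = ¼)
j = ¼ (j = 2*0 + ¼ = 0 + ¼ = ¼ ≈ 0.25000)
B(Z) = ¼
B(-7)*(51/(-15)) = (51/(-15))/4 = (51*(-1/15))/4 = (¼)*(-17/5) = -17/20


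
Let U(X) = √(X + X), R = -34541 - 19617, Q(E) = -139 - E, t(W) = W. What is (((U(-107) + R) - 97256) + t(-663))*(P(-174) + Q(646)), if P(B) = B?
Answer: 145841843 - 959*I*√214 ≈ 1.4584e+8 - 14029.0*I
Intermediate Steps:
R = -54158
U(X) = √2*√X (U(X) = √(2*X) = √2*√X)
(((U(-107) + R) - 97256) + t(-663))*(P(-174) + Q(646)) = (((√2*√(-107) - 54158) - 97256) - 663)*(-174 + (-139 - 1*646)) = (((√2*(I*√107) - 54158) - 97256) - 663)*(-174 + (-139 - 646)) = (((I*√214 - 54158) - 97256) - 663)*(-174 - 785) = (((-54158 + I*√214) - 97256) - 663)*(-959) = ((-151414 + I*√214) - 663)*(-959) = (-152077 + I*√214)*(-959) = 145841843 - 959*I*√214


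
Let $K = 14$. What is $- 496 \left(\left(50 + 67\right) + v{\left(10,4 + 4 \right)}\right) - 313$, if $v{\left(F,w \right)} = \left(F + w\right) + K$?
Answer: $-74217$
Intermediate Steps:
$v{\left(F,w \right)} = 14 + F + w$ ($v{\left(F,w \right)} = \left(F + w\right) + 14 = 14 + F + w$)
$- 496 \left(\left(50 + 67\right) + v{\left(10,4 + 4 \right)}\right) - 313 = - 496 \left(\left(50 + 67\right) + \left(14 + 10 + \left(4 + 4\right)\right)\right) - 313 = - 496 \left(117 + \left(14 + 10 + 8\right)\right) - 313 = - 496 \left(117 + 32\right) - 313 = \left(-496\right) 149 - 313 = -73904 - 313 = -74217$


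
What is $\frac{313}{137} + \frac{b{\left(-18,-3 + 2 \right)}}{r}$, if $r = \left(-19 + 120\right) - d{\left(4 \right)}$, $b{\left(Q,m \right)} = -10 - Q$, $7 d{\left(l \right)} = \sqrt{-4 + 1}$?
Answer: $\frac{40469445}{17119931} + \frac{14 i \sqrt{3}}{124963} \approx 2.3639 + 0.00019405 i$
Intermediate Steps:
$d{\left(l \right)} = \frac{i \sqrt{3}}{7}$ ($d{\left(l \right)} = \frac{\sqrt{-4 + 1}}{7} = \frac{\sqrt{-3}}{7} = \frac{i \sqrt{3}}{7}$)
$r = 101 - \frac{i \sqrt{3}}{7}$ ($r = \left(-19 + 120\right) - \frac{i \sqrt{3}}{7} = 101 - \frac{i \sqrt{3}}{7} \approx 101.0 - 0.24744 i$)
$\frac{313}{137} + \frac{b{\left(-18,-3 + 2 \right)}}{r} = \frac{313}{137} + \frac{-10 - -18}{101 - \frac{i \sqrt{3}}{7}} = 313 \cdot \frac{1}{137} + \frac{-10 + 18}{101 - \frac{i \sqrt{3}}{7}} = \frac{313}{137} + \frac{8}{101 - \frac{i \sqrt{3}}{7}}$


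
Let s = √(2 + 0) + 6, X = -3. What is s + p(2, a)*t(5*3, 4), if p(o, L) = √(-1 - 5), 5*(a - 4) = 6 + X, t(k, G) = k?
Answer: 6 + √2 + 15*I*√6 ≈ 7.4142 + 36.742*I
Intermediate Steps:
a = 23/5 (a = 4 + (6 - 3)/5 = 4 + (⅕)*3 = 4 + ⅗ = 23/5 ≈ 4.6000)
p(o, L) = I*√6 (p(o, L) = √(-6) = I*√6)
s = 6 + √2 (s = √2 + 6 = 6 + √2 ≈ 7.4142)
s + p(2, a)*t(5*3, 4) = (6 + √2) + (I*√6)*(5*3) = (6 + √2) + (I*√6)*15 = (6 + √2) + 15*I*√6 = 6 + √2 + 15*I*√6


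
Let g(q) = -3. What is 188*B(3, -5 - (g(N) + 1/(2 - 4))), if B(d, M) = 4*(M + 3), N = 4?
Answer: 1128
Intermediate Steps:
B(d, M) = 12 + 4*M (B(d, M) = 4*(3 + M) = 12 + 4*M)
188*B(3, -5 - (g(N) + 1/(2 - 4))) = 188*(12 + 4*(-5 - (-3 + 1/(2 - 4)))) = 188*(12 + 4*(-5 - (-3 + 1/(-2)))) = 188*(12 + 4*(-5 - (-3 - 1/2))) = 188*(12 + 4*(-5 - 1*(-7/2))) = 188*(12 + 4*(-5 + 7/2)) = 188*(12 + 4*(-3/2)) = 188*(12 - 6) = 188*6 = 1128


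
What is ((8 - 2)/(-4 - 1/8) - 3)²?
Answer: 2401/121 ≈ 19.843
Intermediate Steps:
((8 - 2)/(-4 - 1/8) - 3)² = (6/(-4 - 1*⅛) - 3)² = (6/(-4 - ⅛) - 3)² = (6/(-33/8) - 3)² = (6*(-8/33) - 3)² = (-16/11 - 3)² = (-49/11)² = 2401/121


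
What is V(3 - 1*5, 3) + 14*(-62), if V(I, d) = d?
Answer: -865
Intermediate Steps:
V(3 - 1*5, 3) + 14*(-62) = 3 + 14*(-62) = 3 - 868 = -865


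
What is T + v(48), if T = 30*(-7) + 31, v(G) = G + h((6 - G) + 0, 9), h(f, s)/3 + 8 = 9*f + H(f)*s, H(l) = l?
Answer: -2423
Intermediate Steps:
h(f, s) = -24 + 27*f + 3*f*s (h(f, s) = -24 + 3*(9*f + f*s) = -24 + (27*f + 3*f*s) = -24 + 27*f + 3*f*s)
v(G) = 300 - 53*G (v(G) = G + (-24 + 27*((6 - G) + 0) + 3*((6 - G) + 0)*9) = G + (-24 + 27*(6 - G) + 3*(6 - G)*9) = G + (-24 + (162 - 27*G) + (162 - 27*G)) = G + (300 - 54*G) = 300 - 53*G)
T = -179 (T = -210 + 31 = -179)
T + v(48) = -179 + (300 - 53*48) = -179 + (300 - 2544) = -179 - 2244 = -2423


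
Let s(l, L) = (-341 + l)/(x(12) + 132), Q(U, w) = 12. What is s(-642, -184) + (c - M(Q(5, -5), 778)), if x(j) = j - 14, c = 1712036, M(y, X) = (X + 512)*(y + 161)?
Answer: 193551597/130 ≈ 1.4889e+6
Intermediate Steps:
M(y, X) = (161 + y)*(512 + X) (M(y, X) = (512 + X)*(161 + y) = (161 + y)*(512 + X))
x(j) = -14 + j
s(l, L) = -341/130 + l/130 (s(l, L) = (-341 + l)/((-14 + 12) + 132) = (-341 + l)/(-2 + 132) = (-341 + l)/130 = (-341 + l)*(1/130) = -341/130 + l/130)
s(-642, -184) + (c - M(Q(5, -5), 778)) = (-341/130 + (1/130)*(-642)) + (1712036 - (82432 + 161*778 + 512*12 + 778*12)) = (-341/130 - 321/65) + (1712036 - (82432 + 125258 + 6144 + 9336)) = -983/130 + (1712036 - 1*223170) = -983/130 + (1712036 - 223170) = -983/130 + 1488866 = 193551597/130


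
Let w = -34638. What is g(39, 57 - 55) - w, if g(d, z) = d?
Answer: 34677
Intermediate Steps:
g(39, 57 - 55) - w = 39 - 1*(-34638) = 39 + 34638 = 34677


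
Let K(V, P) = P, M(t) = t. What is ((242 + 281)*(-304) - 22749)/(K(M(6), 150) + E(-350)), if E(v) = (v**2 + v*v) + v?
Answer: -181741/244800 ≈ -0.74241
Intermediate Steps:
E(v) = v + 2*v**2 (E(v) = (v**2 + v**2) + v = 2*v**2 + v = v + 2*v**2)
((242 + 281)*(-304) - 22749)/(K(M(6), 150) + E(-350)) = ((242 + 281)*(-304) - 22749)/(150 - 350*(1 + 2*(-350))) = (523*(-304) - 22749)/(150 - 350*(1 - 700)) = (-158992 - 22749)/(150 - 350*(-699)) = -181741/(150 + 244650) = -181741/244800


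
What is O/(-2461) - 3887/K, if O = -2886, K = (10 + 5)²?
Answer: -8916557/553725 ≈ -16.103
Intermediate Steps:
K = 225 (K = 15² = 225)
O/(-2461) - 3887/K = -2886/(-2461) - 3887/225 = -2886*(-1/2461) - 3887*1/225 = 2886/2461 - 3887/225 = -8916557/553725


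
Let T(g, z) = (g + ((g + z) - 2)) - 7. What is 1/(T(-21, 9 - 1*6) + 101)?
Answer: 1/53 ≈ 0.018868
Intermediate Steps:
T(g, z) = -9 + z + 2*g (T(g, z) = (g + (-2 + g + z)) - 7 = (-2 + z + 2*g) - 7 = -9 + z + 2*g)
1/(T(-21, 9 - 1*6) + 101) = 1/((-9 + (9 - 1*6) + 2*(-21)) + 101) = 1/((-9 + (9 - 6) - 42) + 101) = 1/((-9 + 3 - 42) + 101) = 1/(-48 + 101) = 1/53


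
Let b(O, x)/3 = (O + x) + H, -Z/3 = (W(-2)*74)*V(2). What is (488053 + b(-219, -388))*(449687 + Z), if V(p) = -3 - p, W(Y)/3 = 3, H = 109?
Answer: 223659981443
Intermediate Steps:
W(Y) = 9 (W(Y) = 3*3 = 9)
Z = 9990 (Z = -3*9*74*(-3 - 1*2) = -1998*(-3 - 2) = -1998*(-5) = -3*(-3330) = 9990)
b(O, x) = 327 + 3*O + 3*x (b(O, x) = 3*((O + x) + 109) = 3*(109 + O + x) = 327 + 3*O + 3*x)
(488053 + b(-219, -388))*(449687 + Z) = (488053 + (327 + 3*(-219) + 3*(-388)))*(449687 + 9990) = (488053 + (327 - 657 - 1164))*459677 = (488053 - 1494)*459677 = 486559*459677 = 223659981443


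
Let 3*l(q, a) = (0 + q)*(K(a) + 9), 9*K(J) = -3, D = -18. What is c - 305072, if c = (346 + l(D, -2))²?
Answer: -218636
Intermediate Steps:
K(J) = -⅓ (K(J) = (⅑)*(-3) = -⅓)
l(q, a) = 26*q/9 (l(q, a) = ((0 + q)*(-⅓ + 9))/3 = (q*(26/3))/3 = (26*q/3)/3 = 26*q/9)
c = 86436 (c = (346 + (26/9)*(-18))² = (346 - 52)² = 294² = 86436)
c - 305072 = 86436 - 305072 = -218636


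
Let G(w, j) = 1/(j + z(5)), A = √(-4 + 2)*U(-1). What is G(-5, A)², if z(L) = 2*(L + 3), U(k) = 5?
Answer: (16 + 5*I*√2)⁻² ≈ 0.0022 - 0.0024165*I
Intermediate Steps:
z(L) = 6 + 2*L (z(L) = 2*(3 + L) = 6 + 2*L)
A = 5*I*√2 (A = √(-4 + 2)*5 = √(-2)*5 = (I*√2)*5 = 5*I*√2 ≈ 7.0711*I)
G(w, j) = 1/(16 + j) (G(w, j) = 1/(j + (6 + 2*5)) = 1/(j + (6 + 10)) = 1/(j + 16) = 1/(16 + j))
G(-5, A)² = (1/(16 + 5*I*√2))² = (16 + 5*I*√2)⁻²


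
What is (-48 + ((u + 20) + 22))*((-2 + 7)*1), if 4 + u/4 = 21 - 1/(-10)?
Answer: 312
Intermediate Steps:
u = 342/5 (u = -16 + 4*(21 - 1/(-10)) = -16 + 4*(21 - 1*(-⅒)) = -16 + 4*(21 + ⅒) = -16 + 4*(211/10) = -16 + 422/5 = 342/5 ≈ 68.400)
(-48 + ((u + 20) + 22))*((-2 + 7)*1) = (-48 + ((342/5 + 20) + 22))*((-2 + 7)*1) = (-48 + (442/5 + 22))*(5*1) = (-48 + 552/5)*5 = (312/5)*5 = 312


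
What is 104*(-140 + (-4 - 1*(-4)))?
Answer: -14560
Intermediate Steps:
104*(-140 + (-4 - 1*(-4))) = 104*(-140 + (-4 + 4)) = 104*(-140 + 0) = 104*(-140) = -14560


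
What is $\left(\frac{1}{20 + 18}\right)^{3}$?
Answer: $\frac{1}{54872} \approx 1.8224 \cdot 10^{-5}$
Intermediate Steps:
$\left(\frac{1}{20 + 18}\right)^{3} = \left(\frac{1}{38}\right)^{3} = \frac{1}{54872}$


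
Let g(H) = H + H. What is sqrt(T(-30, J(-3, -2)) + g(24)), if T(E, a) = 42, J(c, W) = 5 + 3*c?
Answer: 3*sqrt(10) ≈ 9.4868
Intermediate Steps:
g(H) = 2*H
sqrt(T(-30, J(-3, -2)) + g(24)) = sqrt(42 + 2*24) = sqrt(42 + 48) = sqrt(90) = 3*sqrt(10)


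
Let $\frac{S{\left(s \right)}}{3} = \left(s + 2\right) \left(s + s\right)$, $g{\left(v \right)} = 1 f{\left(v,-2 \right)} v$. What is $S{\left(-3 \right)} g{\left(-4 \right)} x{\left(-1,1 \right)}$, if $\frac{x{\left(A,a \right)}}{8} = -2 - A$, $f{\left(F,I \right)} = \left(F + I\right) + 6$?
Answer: $0$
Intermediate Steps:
$f{\left(F,I \right)} = 6 + F + I$
$g{\left(v \right)} = v \left(4 + v\right)$ ($g{\left(v \right)} = 1 \left(6 + v - 2\right) v = 1 \left(4 + v\right) v = \left(4 + v\right) v = v \left(4 + v\right)$)
$S{\left(s \right)} = 6 s \left(2 + s\right)$ ($S{\left(s \right)} = 3 \left(s + 2\right) \left(s + s\right) = 3 \left(2 + s\right) 2 s = 3 \cdot 2 s \left(2 + s\right) = 6 s \left(2 + s\right)$)
$x{\left(A,a \right)} = -16 - 8 A$ ($x{\left(A,a \right)} = 8 \left(-2 - A\right) = -16 - 8 A$)
$S{\left(-3 \right)} g{\left(-4 \right)} x{\left(-1,1 \right)} = 6 \left(-3\right) \left(2 - 3\right) \left(- 4 \left(4 - 4\right)\right) \left(-16 - -8\right) = 6 \left(-3\right) \left(-1\right) \left(\left(-4\right) 0\right) \left(-16 + 8\right) = 18 \cdot 0 \left(-8\right) = 0 \left(-8\right) = 0$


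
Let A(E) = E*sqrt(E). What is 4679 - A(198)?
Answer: 4679 - 594*sqrt(22) ≈ 1892.9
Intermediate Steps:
A(E) = E**(3/2)
4679 - A(198) = 4679 - 198**(3/2) = 4679 - 594*sqrt(22)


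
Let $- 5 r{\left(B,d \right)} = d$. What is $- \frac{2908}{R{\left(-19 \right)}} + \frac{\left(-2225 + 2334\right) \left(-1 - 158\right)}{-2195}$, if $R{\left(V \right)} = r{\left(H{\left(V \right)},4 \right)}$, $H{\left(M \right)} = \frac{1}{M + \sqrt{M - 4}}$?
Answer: $\frac{7996156}{2195} \approx 3642.9$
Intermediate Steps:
$H{\left(M \right)} = \frac{1}{M + \sqrt{-4 + M}}$
$r{\left(B,d \right)} = - \frac{d}{5}$
$R{\left(V \right)} = - \frac{4}{5}$ ($R{\left(V \right)} = \left(- \frac{1}{5}\right) 4 = - \frac{4}{5}$)
$- \frac{2908}{R{\left(-19 \right)}} + \frac{\left(-2225 + 2334\right) \left(-1 - 158\right)}{-2195} = - \frac{2908}{- \frac{4}{5}} + \frac{\left(-2225 + 2334\right) \left(-1 - 158\right)}{-2195} = \left(-2908\right) \left(- \frac{5}{4}\right) + 109 \left(-159\right) \left(- \frac{1}{2195}\right) = 3635 - - \frac{17331}{2195} = 3635 + \frac{17331}{2195} = \frac{7996156}{2195}$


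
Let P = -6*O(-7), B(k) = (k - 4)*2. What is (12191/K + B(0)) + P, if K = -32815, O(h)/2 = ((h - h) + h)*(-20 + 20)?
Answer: -274711/32815 ≈ -8.3715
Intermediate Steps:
O(h) = 0 (O(h) = 2*(((h - h) + h)*(-20 + 20)) = 2*((0 + h)*0) = 2*(h*0) = 2*0 = 0)
B(k) = -8 + 2*k (B(k) = (-4 + k)*2 = -8 + 2*k)
P = 0 (P = -6*0 = 0)
(12191/K + B(0)) + P = (12191/(-32815) + (-8 + 2*0)) + 0 = (12191*(-1/32815) + (-8 + 0)) + 0 = (-12191/32815 - 8) + 0 = -274711/32815 + 0 = -274711/32815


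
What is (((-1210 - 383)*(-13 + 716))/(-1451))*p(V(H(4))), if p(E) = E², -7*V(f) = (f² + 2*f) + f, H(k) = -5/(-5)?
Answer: 17918064/71099 ≈ 252.02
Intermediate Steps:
H(k) = 1 (H(k) = -5*(-⅕) = 1)
V(f) = -3*f/7 - f²/7 (V(f) = -((f² + 2*f) + f)/7 = -(f² + 3*f)/7 = -3*f/7 - f²/7)
(((-1210 - 383)*(-13 + 716))/(-1451))*p(V(H(4))) = (((-1210 - 383)*(-13 + 716))/(-1451))*(-⅐*1*(3 + 1))² = (-1593*703*(-1/1451))*(-⅐*1*4)² = (-1119879*(-1/1451))*(-4/7)² = (1119879/1451)*(16/49) = 17918064/71099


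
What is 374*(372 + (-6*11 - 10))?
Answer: 110704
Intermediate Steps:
374*(372 + (-6*11 - 10)) = 374*(372 + (-66 - 10)) = 374*(372 - 76) = 374*296 = 110704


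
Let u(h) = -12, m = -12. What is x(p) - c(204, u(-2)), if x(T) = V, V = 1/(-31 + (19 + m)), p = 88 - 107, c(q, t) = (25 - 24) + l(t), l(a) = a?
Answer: 263/24 ≈ 10.958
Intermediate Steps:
c(q, t) = 1 + t (c(q, t) = (25 - 24) + t = 1 + t)
p = -19
V = -1/24 (V = 1/(-31 + (19 - 12)) = 1/(-31 + 7) = 1/(-24) = -1/24 ≈ -0.041667)
x(T) = -1/24
x(p) - c(204, u(-2)) = -1/24 - (1 - 12) = -1/24 - 1*(-11) = -1/24 + 11 = 263/24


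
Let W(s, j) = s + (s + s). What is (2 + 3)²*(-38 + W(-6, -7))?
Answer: -1400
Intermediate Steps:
W(s, j) = 3*s (W(s, j) = s + 2*s = 3*s)
(2 + 3)²*(-38 + W(-6, -7)) = (2 + 3)²*(-38 + 3*(-6)) = 5²*(-38 - 18) = 25*(-56) = -1400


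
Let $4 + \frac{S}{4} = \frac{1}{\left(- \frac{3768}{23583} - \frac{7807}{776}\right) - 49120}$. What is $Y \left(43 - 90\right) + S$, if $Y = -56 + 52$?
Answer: $\frac{51548552037572}{299701025803} \approx 172.0$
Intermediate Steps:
$Y = -4$
$S = - \frac{4795240813392}{299701025803}$ ($S = -16 + \frac{4}{\left(- \frac{3768}{23583} - \frac{7807}{776}\right) - 49120} = -16 + \frac{4}{\left(\left(-3768\right) \frac{1}{23583} - \frac{7807}{776}\right) - 49120} = -16 + \frac{4}{\left(- \frac{1256}{7861} - \frac{7807}{776}\right) - 49120} = -16 + \frac{4}{- \frac{62345483}{6100136} - 49120} = -16 + \frac{4}{- \frac{299701025803}{6100136}} = -16 + 4 \left(- \frac{6100136}{299701025803}\right) = -16 - \frac{24400544}{299701025803} = - \frac{4795240813392}{299701025803} \approx -16.0$)
$Y \left(43 - 90\right) + S = - 4 \left(43 - 90\right) - \frac{4795240813392}{299701025803} = \left(-4\right) \left(-47\right) - \frac{4795240813392}{299701025803} = 188 - \frac{4795240813392}{299701025803} = \frac{51548552037572}{299701025803}$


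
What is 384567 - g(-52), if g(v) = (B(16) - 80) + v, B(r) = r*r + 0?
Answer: 384443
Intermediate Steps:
B(r) = r² (B(r) = r² + 0 = r²)
g(v) = 176 + v (g(v) = (16² - 80) + v = (256 - 80) + v = 176 + v)
384567 - g(-52) = 384567 - (176 - 52) = 384567 - 1*124 = 384567 - 124 = 384443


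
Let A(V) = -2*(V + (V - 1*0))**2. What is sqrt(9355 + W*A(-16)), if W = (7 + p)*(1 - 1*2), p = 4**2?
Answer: sqrt(56459) ≈ 237.61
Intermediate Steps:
p = 16
W = -23 (W = (7 + 16)*(1 - 1*2) = 23*(1 - 2) = 23*(-1) = -23)
A(V) = -8*V**2 (A(V) = -2*(V + (V + 0))**2 = -2*(V + V)**2 = -2*4*V**2 = -8*V**2)
sqrt(9355 + W*A(-16)) = sqrt(9355 - (-184)*(-16)**2) = sqrt(9355 - (-184)*256) = sqrt(9355 - 23*(-2048)) = sqrt(9355 + 47104) = sqrt(56459)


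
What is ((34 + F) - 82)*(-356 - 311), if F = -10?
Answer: 38686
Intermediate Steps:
((34 + F) - 82)*(-356 - 311) = ((34 - 10) - 82)*(-356 - 311) = (24 - 82)*(-667) = -58*(-667) = 38686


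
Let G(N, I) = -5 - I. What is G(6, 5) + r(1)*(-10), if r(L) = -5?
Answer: 40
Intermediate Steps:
G(6, 5) + r(1)*(-10) = (-5 - 1*5) - 5*(-10) = (-5 - 5) + 50 = -10 + 50 = 40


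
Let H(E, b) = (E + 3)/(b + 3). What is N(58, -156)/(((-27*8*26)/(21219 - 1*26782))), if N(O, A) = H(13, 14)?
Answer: 5563/5967 ≈ 0.93229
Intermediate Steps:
H(E, b) = (3 + E)/(3 + b)
N(O, A) = 16/17 (N(O, A) = (3 + 13)/(3 + 14) = 16/17)
N(58, -156)/(((-27*8*26)/(21219 - 1*26782))) = 16/(17*(((-27*8*26)/(21219 - 1*26782)))) = 16/(17*(((-216*26)/(21219 - 26782)))) = 16/(17*((-5616/(-5563)))) = 16/(17*((-5616*(-1/5563)))) = 16/(17*(5616/5563)) = (16/17)*(5563/5616) = 5563/5967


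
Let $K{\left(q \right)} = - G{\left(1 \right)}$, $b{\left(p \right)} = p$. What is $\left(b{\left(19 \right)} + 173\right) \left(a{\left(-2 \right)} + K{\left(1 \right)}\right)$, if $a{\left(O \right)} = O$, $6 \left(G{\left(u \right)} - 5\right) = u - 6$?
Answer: $-1184$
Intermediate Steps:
$G{\left(u \right)} = 4 + \frac{u}{6}$ ($G{\left(u \right)} = 5 + \frac{u - 6}{6} = 5 + \frac{-6 + u}{6} = 5 + \left(-1 + \frac{u}{6}\right) = 4 + \frac{u}{6}$)
$K{\left(q \right)} = - \frac{25}{6}$ ($K{\left(q \right)} = - (4 + \frac{1}{6} \cdot 1) = - (4 + \frac{1}{6}) = \left(-1\right) \frac{25}{6} = - \frac{25}{6}$)
$\left(b{\left(19 \right)} + 173\right) \left(a{\left(-2 \right)} + K{\left(1 \right)}\right) = \left(19 + 173\right) \left(-2 - \frac{25}{6}\right) = 192 \left(- \frac{37}{6}\right) = -1184$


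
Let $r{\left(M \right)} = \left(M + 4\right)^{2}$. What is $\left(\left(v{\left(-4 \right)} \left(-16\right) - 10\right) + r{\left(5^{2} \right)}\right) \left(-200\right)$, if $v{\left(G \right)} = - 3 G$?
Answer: $-127800$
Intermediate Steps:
$r{\left(M \right)} = \left(4 + M\right)^{2}$
$\left(\left(v{\left(-4 \right)} \left(-16\right) - 10\right) + r{\left(5^{2} \right)}\right) \left(-200\right) = \left(\left(\left(-3\right) \left(-4\right) \left(-16\right) - 10\right) + \left(4 + 5^{2}\right)^{2}\right) \left(-200\right) = \left(\left(12 \left(-16\right) - 10\right) + \left(4 + 25\right)^{2}\right) \left(-200\right) = \left(\left(-192 - 10\right) + 29^{2}\right) \left(-200\right) = \left(-202 + 841\right) \left(-200\right) = 639 \left(-200\right) = -127800$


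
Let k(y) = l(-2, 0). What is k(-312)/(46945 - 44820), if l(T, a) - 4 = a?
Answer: 4/2125 ≈ 0.0018824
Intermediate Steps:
l(T, a) = 4 + a
k(y) = 4 (k(y) = 4 + 0 = 4)
k(-312)/(46945 - 44820) = 4/(46945 - 44820) = 4/2125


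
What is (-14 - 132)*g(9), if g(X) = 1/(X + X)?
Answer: -73/9 ≈ -8.1111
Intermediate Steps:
g(X) = 1/(2*X)
(-14 - 132)*g(9) = (-14 - 132)*((1/2)/9) = -73/9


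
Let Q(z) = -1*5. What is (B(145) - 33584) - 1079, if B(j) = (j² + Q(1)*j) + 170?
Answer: -14193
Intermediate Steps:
Q(z) = -5
B(j) = 170 + j² - 5*j (B(j) = (j² - 5*j) + 170 = 170 + j² - 5*j)
(B(145) - 33584) - 1079 = ((170 + 145² - 5*145) - 33584) - 1079 = ((170 + 21025 - 725) - 33584) - 1079 = (20470 - 33584) - 1079 = -13114 - 1079 = -14193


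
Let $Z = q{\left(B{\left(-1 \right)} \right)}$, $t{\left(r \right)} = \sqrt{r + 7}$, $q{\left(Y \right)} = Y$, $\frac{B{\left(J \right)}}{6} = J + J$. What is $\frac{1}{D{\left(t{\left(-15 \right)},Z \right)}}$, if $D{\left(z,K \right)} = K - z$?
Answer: $\frac{i}{2 \left(\sqrt{2} - 6 i\right)} \approx -0.078947 + 0.018608 i$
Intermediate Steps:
$B{\left(J \right)} = 12 J$ ($B{\left(J \right)} = 6 \left(J + J\right) = 6 \cdot 2 J = 12 J$)
$t{\left(r \right)} = \sqrt{7 + r}$
$Z = -12$ ($Z = 12 \left(-1\right) = -12$)
$\frac{1}{D{\left(t{\left(-15 \right)},Z \right)}} = \frac{1}{-12 - \sqrt{7 - 15}} = \frac{1}{-12 - \sqrt{-8}} = \frac{1}{-12 - 2 i \sqrt{2}}$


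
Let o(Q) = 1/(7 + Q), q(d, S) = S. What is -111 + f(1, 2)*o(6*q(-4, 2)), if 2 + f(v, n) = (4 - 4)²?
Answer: -2111/19 ≈ -111.11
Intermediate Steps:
f(v, n) = -2 (f(v, n) = -2 + (4 - 4)² = -2 + 0² = -2 + 0 = -2)
-111 + f(1, 2)*o(6*q(-4, 2)) = -111 - 2/(7 + 6*2) = -111 - 2/(7 + 12) = -111 - 2/19 = -2111/19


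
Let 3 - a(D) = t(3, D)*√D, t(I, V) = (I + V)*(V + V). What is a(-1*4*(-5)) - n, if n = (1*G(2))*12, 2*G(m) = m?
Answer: -9 - 1840*√5 ≈ -4123.4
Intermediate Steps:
G(m) = m/2
n = 12 (n = (1*((½)*2))*12 = (1*1)*12 = 1*12 = 12)
t(I, V) = 2*V*(I + V) (t(I, V) = (I + V)*(2*V) = 2*V*(I + V))
a(D) = 3 - 2*D^(3/2)*(3 + D) (a(D) = 3 - 2*D*(3 + D)*√D = 3 - 2*D^(3/2)*(3 + D))
a(-1*4*(-5)) - n = (3 - 2*(-1*4*(-5))^(3/2)*(3 - 1*4*(-5))) - 1*12 = (3 - 2*(-4*(-5))^(3/2)*(3 - 4*(-5))) - 12 = (3 - 2*20^(3/2)*(3 + 20)) - 12 = (3 - 2*40*√5*23) - 12 = (3 - 1840*√5) - 12 = -9 - 1840*√5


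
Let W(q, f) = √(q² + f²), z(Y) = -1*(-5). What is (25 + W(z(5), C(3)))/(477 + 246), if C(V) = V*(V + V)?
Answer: 25/723 + √349/723 ≈ 0.060417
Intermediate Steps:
z(Y) = 5
C(V) = 2*V² (C(V) = V*(2*V) = 2*V²)
W(q, f) = √(f² + q²)
(25 + W(z(5), C(3)))/(477 + 246) = (25 + √((2*3²)² + 5²))/(477 + 246) = (25 + √((2*9)² + 25))/723 = (25 + √(18² + 25))*(1/723) = (25 + √(324 + 25))*(1/723) = (25 + √349)*(1/723) = 25/723 + √349/723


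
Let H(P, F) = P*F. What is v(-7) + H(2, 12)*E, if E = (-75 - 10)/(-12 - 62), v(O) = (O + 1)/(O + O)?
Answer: 7251/259 ≈ 27.996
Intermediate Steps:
H(P, F) = F*P
v(O) = (1 + O)/(2*O) (v(O) = (1 + O)/((2*O)) = (1 + O)*(1/(2*O)) = (1 + O)/(2*O))
E = 85/74 (E = -85/(-74) = -85*(-1/74) = 85/74 ≈ 1.1486)
v(-7) + H(2, 12)*E = (1/2)*(1 - 7)/(-7) + (12*2)*(85/74) = (1/2)*(-1/7)*(-6) + 24*(85/74) = 3/7 + 1020/37 = 7251/259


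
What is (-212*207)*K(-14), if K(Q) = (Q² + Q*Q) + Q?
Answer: -16588152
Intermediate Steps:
K(Q) = Q + 2*Q² (K(Q) = (Q² + Q²) + Q = 2*Q² + Q = Q + 2*Q²)
(-212*207)*K(-14) = (-212*207)*(-14*(1 + 2*(-14))) = -(-614376)*(1 - 28) = -(-614376)*(-27) = -43884*378 = -16588152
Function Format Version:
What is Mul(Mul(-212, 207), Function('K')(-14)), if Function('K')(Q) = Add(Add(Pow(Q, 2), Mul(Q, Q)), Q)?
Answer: -16588152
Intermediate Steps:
Function('K')(Q) = Add(Q, Mul(2, Pow(Q, 2))) (Function('K')(Q) = Add(Add(Pow(Q, 2), Pow(Q, 2)), Q) = Add(Mul(2, Pow(Q, 2)), Q) = Add(Q, Mul(2, Pow(Q, 2))))
Mul(Mul(-212, 207), Function('K')(-14)) = Mul(Mul(-212, 207), Mul(-14, Add(1, Mul(2, -14)))) = Mul(-43884, Mul(-14, Add(1, -28))) = Mul(-43884, Mul(-14, -27)) = Mul(-43884, 378) = -16588152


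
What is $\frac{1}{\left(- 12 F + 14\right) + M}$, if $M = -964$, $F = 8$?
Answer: $- \frac{1}{1046} \approx -0.00095602$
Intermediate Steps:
$\frac{1}{\left(- 12 F + 14\right) + M} = \frac{1}{\left(\left(-12\right) 8 + 14\right) - 964} = \frac{1}{\left(-96 + 14\right) - 964} = \frac{1}{-82 - 964} = \frac{1}{-1046} = - \frac{1}{1046}$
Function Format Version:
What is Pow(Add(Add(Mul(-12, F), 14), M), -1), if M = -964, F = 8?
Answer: Rational(-1, 1046) ≈ -0.00095602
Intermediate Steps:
Pow(Add(Add(Mul(-12, F), 14), M), -1) = Pow(Add(Add(Mul(-12, 8), 14), -964), -1) = Pow(Add(Add(-96, 14), -964), -1) = Pow(Add(-82, -964), -1) = Pow(-1046, -1) = Rational(-1, 1046)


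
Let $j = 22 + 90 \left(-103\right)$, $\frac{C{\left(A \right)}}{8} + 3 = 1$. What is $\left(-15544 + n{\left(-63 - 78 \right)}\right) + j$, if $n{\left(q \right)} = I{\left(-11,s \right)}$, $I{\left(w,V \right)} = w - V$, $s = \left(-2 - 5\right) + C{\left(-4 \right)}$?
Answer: $-24780$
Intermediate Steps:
$C{\left(A \right)} = -16$ ($C{\left(A \right)} = -24 + 8 \cdot 1 = -24 + 8 = -16$)
$s = -23$ ($s = \left(-2 - 5\right) - 16 = -7 - 16 = -23$)
$n{\left(q \right)} = 12$ ($n{\left(q \right)} = -11 - -23 = -11 + 23 = 12$)
$j = -9248$ ($j = 22 - 9270 = -9248$)
$\left(-15544 + n{\left(-63 - 78 \right)}\right) + j = \left(-15544 + 12\right) - 9248 = -15532 - 9248 = -24780$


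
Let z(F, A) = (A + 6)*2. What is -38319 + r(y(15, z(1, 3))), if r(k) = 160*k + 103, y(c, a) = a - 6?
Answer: -36296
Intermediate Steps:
z(F, A) = 12 + 2*A (z(F, A) = (6 + A)*2 = 12 + 2*A)
y(c, a) = -6 + a
r(k) = 103 + 160*k
-38319 + r(y(15, z(1, 3))) = -38319 + (103 + 160*(-6 + (12 + 2*3))) = -38319 + (103 + 160*(-6 + (12 + 6))) = -38319 + (103 + 160*(-6 + 18)) = -38319 + (103 + 160*12) = -38319 + (103 + 1920) = -38319 + 2023 = -36296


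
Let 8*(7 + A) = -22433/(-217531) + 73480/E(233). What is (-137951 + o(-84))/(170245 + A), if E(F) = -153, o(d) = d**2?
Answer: -34851833579880/45311239125041 ≈ -0.76917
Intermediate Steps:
A = -17844551239/266257944 (A = -7 + (-22433/(-217531) + 73480/(-153))/8 = -7 + (-22433*(-1/217531) + 73480*(-1/153))/8 = -7 + (22433/217531 - 73480/153)/8 = -7 + (1/8)*(-15980745631/33282243) = -7 - 15980745631/266257944 = -17844551239/266257944 ≈ -67.020)
(-137951 + o(-84))/(170245 + A) = (-137951 + (-84)**2)/(170245 - 17844551239/266257944) = (-137951 + 7056)/(45311239125041/266257944) = -130895*266257944/45311239125041 = -34851833579880/45311239125041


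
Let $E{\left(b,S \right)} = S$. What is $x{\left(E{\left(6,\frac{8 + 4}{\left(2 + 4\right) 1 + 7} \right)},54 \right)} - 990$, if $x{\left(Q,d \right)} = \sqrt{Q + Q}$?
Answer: $-990 + \frac{2 \sqrt{78}}{13} \approx -988.64$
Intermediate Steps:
$x{\left(Q,d \right)} = \sqrt{2} \sqrt{Q}$ ($x{\left(Q,d \right)} = \sqrt{2 Q} = \sqrt{2} \sqrt{Q}$)
$x{\left(E{\left(6,\frac{8 + 4}{\left(2 + 4\right) 1 + 7} \right)},54 \right)} - 990 = \sqrt{2} \sqrt{\frac{8 + 4}{\left(2 + 4\right) 1 + 7}} - 990 = \sqrt{2} \sqrt{\frac{12}{6 \cdot 1 + 7}} - 990 = \sqrt{2} \sqrt{\frac{12}{6 + 7}} - 990 = \sqrt{2} \sqrt{\frac{12}{13}} - 990 = \sqrt{2} \frac{2 \sqrt{39}}{13} - 990 = \frac{2 \sqrt{78}}{13} - 990 = -990 + \frac{2 \sqrt{78}}{13}$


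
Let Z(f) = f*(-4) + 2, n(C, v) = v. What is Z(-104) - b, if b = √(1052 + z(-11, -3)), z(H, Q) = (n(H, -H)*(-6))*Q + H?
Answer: 418 - √1239 ≈ 382.80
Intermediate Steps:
Z(f) = 2 - 4*f (Z(f) = -4*f + 2 = 2 - 4*f)
z(H, Q) = H + 6*H*Q (z(H, Q) = (-H*(-6))*Q + H = (6*H)*Q + H = 6*H*Q + H = H + 6*H*Q)
b = √1239 (b = √(1052 - 11*(1 + 6*(-3))) = √(1052 - 11*(1 - 18)) = √(1052 - 11*(-17)) = √(1052 + 187) = √1239 ≈ 35.199)
Z(-104) - b = (2 - 4*(-104)) - √1239 = (2 + 416) - √1239 = 418 - √1239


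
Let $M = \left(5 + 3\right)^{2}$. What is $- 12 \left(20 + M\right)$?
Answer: $-1008$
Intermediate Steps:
$M = 64$ ($M = 8^{2} = 64$)
$- 12 \left(20 + M\right) = - 12 \left(20 + 64\right) = \left(-12\right) 84 = -1008$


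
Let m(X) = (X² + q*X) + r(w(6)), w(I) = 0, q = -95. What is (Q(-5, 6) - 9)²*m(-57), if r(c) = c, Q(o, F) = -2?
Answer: 1048344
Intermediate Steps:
m(X) = X² - 95*X (m(X) = (X² - 95*X) + 0 = X² - 95*X)
(Q(-5, 6) - 9)²*m(-57) = (-2 - 9)²*(-57*(-95 - 57)) = (-11)²*(-57*(-152)) = 121*8664 = 1048344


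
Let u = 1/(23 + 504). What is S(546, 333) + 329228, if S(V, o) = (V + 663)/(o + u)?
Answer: 57777517319/175492 ≈ 3.2923e+5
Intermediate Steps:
u = 1/527 ≈ 0.0018975
S(V, o) = (663 + V)/(1/527 + o) (S(V, o) = (V + 663)/(o + 1/527) = (663 + V)/(1/527 + o))
S(546, 333) + 329228 = 527*(663 + 546)/(1 + 527*333) + 329228 = 527*1209/(1 + 175491) + 329228 = 527*1209/175492 + 329228 = 527*(1/175492)*1209 + 329228 = 637143/175492 + 329228 = 57777517319/175492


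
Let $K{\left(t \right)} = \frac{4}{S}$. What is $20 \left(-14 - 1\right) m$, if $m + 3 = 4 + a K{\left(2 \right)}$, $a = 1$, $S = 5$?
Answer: $-540$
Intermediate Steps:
$K{\left(t \right)} = \frac{4}{5}$
$m = \frac{9}{5}$ ($m = -3 + \left(4 + 1 \cdot \frac{4}{5}\right) = -3 + \left(4 + \frac{4}{5}\right) = -3 + \frac{24}{5} = \frac{9}{5} \approx 1.8$)
$20 \left(-14 - 1\right) m = 20 \left(-14 - 1\right) \frac{9}{5} = 20 \left(-15\right) \frac{9}{5} = \left(-300\right) \frac{9}{5} = -540$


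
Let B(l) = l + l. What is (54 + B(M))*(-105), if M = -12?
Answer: -3150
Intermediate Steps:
B(l) = 2*l
(54 + B(M))*(-105) = (54 + 2*(-12))*(-105) = (54 - 24)*(-105) = 30*(-105) = -3150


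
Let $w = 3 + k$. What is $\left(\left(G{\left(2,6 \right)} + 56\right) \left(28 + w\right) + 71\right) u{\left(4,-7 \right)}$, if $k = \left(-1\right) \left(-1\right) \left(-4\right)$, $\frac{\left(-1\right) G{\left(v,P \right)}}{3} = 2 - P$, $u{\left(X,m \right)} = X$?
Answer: $7628$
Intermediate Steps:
$G{\left(v,P \right)} = -6 + 3 P$ ($G{\left(v,P \right)} = - 3 \left(2 - P\right) = -6 + 3 P$)
$k = -4$ ($k = 1 \left(-4\right) = -4$)
$w = -1$ ($w = 3 - 4 = -1$)
$\left(\left(G{\left(2,6 \right)} + 56\right) \left(28 + w\right) + 71\right) u{\left(4,-7 \right)} = \left(\left(\left(-6 + 3 \cdot 6\right) + 56\right) \left(28 - 1\right) + 71\right) 4 = \left(\left(\left(-6 + 18\right) + 56\right) 27 + 71\right) 4 = \left(\left(12 + 56\right) 27 + 71\right) 4 = \left(68 \cdot 27 + 71\right) 4 = \left(1836 + 71\right) 4 = 1907 \cdot 4 = 7628$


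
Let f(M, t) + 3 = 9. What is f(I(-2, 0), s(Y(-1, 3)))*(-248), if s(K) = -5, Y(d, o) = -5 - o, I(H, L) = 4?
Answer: -1488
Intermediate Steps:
f(M, t) = 6 (f(M, t) = -3 + 9 = 6)
f(I(-2, 0), s(Y(-1, 3)))*(-248) = 6*(-248) = -1488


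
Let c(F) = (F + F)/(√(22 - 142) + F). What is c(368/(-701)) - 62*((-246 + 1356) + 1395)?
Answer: -1147421393474/7387943 + 128984*I*√30/7387943 ≈ -1.5531e+5 + 0.095625*I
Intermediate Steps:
c(F) = 2*F/(F + 2*I*√30) (c(F) = (2*F)/(√(-120) + F) = (2*F)/(2*I*√30 + F) = (2*F)/(F + 2*I*√30) = 2*F/(F + 2*I*√30))
c(368/(-701)) - 62*((-246 + 1356) + 1395) = 2*(368/(-701))/(368/(-701) + 2*I*√30) - 62*((-246 + 1356) + 1395) = 2*(368*(-1/701))/(368*(-1/701) + 2*I*√30) - 62*(1110 + 1395) = 2*(-368/701)/(-368/701 + 2*I*√30) - 62*2505 = -736/(701*(-368/701 + 2*I*√30)) - 1*155310 = -736/(701*(-368/701 + 2*I*√30)) - 155310 = -155310 - 736/(701*(-368/701 + 2*I*√30))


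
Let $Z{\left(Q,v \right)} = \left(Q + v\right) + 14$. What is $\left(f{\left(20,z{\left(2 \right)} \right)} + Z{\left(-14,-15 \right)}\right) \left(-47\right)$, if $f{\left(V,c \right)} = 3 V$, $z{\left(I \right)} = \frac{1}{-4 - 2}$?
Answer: $-2115$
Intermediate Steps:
$z{\left(I \right)} = - \frac{1}{6}$ ($z{\left(I \right)} = \frac{1}{-6} = - \frac{1}{6}$)
$Z{\left(Q,v \right)} = 14 + Q + v$
$\left(f{\left(20,z{\left(2 \right)} \right)} + Z{\left(-14,-15 \right)}\right) \left(-47\right) = \left(3 \cdot 20 - 15\right) \left(-47\right) = \left(60 - 15\right) \left(-47\right) = 45 \left(-47\right) = -2115$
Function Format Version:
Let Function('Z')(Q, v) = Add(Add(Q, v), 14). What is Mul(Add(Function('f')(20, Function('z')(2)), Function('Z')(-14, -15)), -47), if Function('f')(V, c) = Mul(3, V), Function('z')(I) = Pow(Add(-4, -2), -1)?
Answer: -2115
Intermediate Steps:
Function('z')(I) = Rational(-1, 6) (Function('z')(I) = Pow(-6, -1) = Rational(-1, 6))
Function('Z')(Q, v) = Add(14, Q, v)
Mul(Add(Function('f')(20, Function('z')(2)), Function('Z')(-14, -15)), -47) = Mul(Add(Mul(3, 20), Add(14, -14, -15)), -47) = Mul(Add(60, -15), -47) = Mul(45, -47) = -2115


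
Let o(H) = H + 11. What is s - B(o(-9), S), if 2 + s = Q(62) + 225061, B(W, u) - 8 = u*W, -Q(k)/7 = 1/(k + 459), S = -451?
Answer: 117721506/521 ≈ 2.2595e+5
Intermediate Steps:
o(H) = 11 + H
Q(k) = -7/(459 + k) (Q(k) = -7/(k + 459) = -7/(459 + k))
B(W, u) = 8 + W*u (B(W, u) = 8 + u*W = 8 + W*u)
s = 117255732/521 (s = -2 + (-7/(459 + 62) + 225061) = -2 + (-7/521 + 225061) = -2 + 117256774/521 = 117255732/521 ≈ 2.2506e+5)
s - B(o(-9), S) = 117255732/521 - (8 + (11 - 9)*(-451)) = 117255732/521 - (8 + 2*(-451)) = 117255732/521 - (8 - 902) = 117255732/521 - 1*(-894) = 117255732/521 + 894 = 117721506/521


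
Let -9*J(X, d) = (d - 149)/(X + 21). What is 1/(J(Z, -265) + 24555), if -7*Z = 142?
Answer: 5/123097 ≈ 4.0618e-5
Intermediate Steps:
Z = -142/7 (Z = -⅐*142 = -142/7 ≈ -20.286)
J(X, d) = -(-149 + d)/(9*(21 + X)) (J(X, d) = -(d - 149)/(9*(X + 21)) = -(-149 + d)/(9*(21 + X)))
1/(J(Z, -265) + 24555) = 1/((149 - 1*(-265))/(9*(21 - 142/7)) + 24555) = 1/((149 + 265)/(9*(5/7)) + 24555) = 1/((⅑)*(7/5)*414 + 24555) = 1/(322/5 + 24555) = 1/(123097/5) = 5/123097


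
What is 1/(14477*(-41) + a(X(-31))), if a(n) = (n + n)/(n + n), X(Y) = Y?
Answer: -1/593556 ≈ -1.6848e-6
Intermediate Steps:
a(n) = 1 (a(n) = (2*n)/((2*n)) = (2*n)*(1/(2*n)) = 1)
1/(14477*(-41) + a(X(-31))) = 1/(14477*(-41) + 1) = 1/(-593557 + 1) = 1/(-593556) = -1/593556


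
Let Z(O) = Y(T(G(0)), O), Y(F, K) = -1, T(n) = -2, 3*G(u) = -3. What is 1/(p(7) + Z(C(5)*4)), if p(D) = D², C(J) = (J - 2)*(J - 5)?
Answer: 1/48 ≈ 0.020833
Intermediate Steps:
G(u) = -1 (G(u) = (⅓)*(-3) = -1)
C(J) = (-5 + J)*(-2 + J) (C(J) = (-2 + J)*(-5 + J) = (-5 + J)*(-2 + J))
Z(O) = -1
1/(p(7) + Z(C(5)*4)) = 1/(7² - 1) = 1/(49 - 1) = 1/48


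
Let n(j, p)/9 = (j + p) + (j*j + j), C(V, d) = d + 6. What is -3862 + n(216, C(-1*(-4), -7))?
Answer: 419921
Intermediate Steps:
C(V, d) = 6 + d
n(j, p) = 9*p + 9*j² + 18*j (n(j, p) = 9*((j + p) + (j*j + j)) = 9*((j + p) + (j² + j)) = 9*((j + p) + (j + j²)) = 9*(p + j² + 2*j) = 9*p + 9*j² + 18*j)
-3862 + n(216, C(-1*(-4), -7)) = -3862 + (9*(6 - 7) + 9*216² + 18*216) = -3862 + (9*(-1) + 9*46656 + 3888) = -3862 + (-9 + 419904 + 3888) = -3862 + 423783 = 419921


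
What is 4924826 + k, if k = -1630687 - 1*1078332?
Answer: 2215807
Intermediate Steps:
k = -2709019 (k = -1630687 - 1078332 = -2709019)
4924826 + k = 4924826 - 2709019 = 2215807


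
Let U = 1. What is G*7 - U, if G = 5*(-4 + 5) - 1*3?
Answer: 13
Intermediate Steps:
G = 2 (G = 5*1 - 3 = 5 - 3 = 2)
G*7 - U = 2*7 - 1*1 = 14 - 1 = 13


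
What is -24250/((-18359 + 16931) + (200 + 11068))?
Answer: -2425/984 ≈ -2.4644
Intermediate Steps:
-24250/((-18359 + 16931) + (200 + 11068)) = -24250/(-1428 + 11268) = -24250/9840 = -24250*1/9840 = -2425/984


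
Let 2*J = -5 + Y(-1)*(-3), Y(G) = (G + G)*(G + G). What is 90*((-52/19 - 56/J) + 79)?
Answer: 2408490/323 ≈ 7456.6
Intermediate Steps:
Y(G) = 4*G² (Y(G) = (2*G)*(2*G) = 4*G²)
J = -17/2 (J = (-5 + (4*(-1)²)*(-3))/2 = (-5 + (4*1)*(-3))/2 = (-5 + 4*(-3))/2 = (-5 - 12)/2 = (½)*(-17) = -17/2 ≈ -8.5000)
90*((-52/19 - 56/J) + 79) = 90*((-52/19 - 56/(-17/2)) + 79) = 90*((-52*1/19 - 56*(-2/17)) + 79) = 90*((-52/19 + 112/17) + 79) = 90*(1244/323 + 79) = 90*(26761/323) = 2408490/323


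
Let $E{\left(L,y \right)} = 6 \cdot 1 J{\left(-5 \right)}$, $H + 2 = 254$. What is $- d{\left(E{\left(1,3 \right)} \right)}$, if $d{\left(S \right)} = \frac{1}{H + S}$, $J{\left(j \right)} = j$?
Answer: $- \frac{1}{222} \approx -0.0045045$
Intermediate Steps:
$H = 252$ ($H = -2 + 254 = 252$)
$E{\left(L,y \right)} = -30$ ($E{\left(L,y \right)} = 6 \cdot 1 \left(-5\right) = 6 \left(-5\right) = -30$)
$d{\left(S \right)} = \frac{1}{252 + S}$
$- d{\left(E{\left(1,3 \right)} \right)} = - \frac{1}{252 - 30} = - \frac{1}{222}$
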